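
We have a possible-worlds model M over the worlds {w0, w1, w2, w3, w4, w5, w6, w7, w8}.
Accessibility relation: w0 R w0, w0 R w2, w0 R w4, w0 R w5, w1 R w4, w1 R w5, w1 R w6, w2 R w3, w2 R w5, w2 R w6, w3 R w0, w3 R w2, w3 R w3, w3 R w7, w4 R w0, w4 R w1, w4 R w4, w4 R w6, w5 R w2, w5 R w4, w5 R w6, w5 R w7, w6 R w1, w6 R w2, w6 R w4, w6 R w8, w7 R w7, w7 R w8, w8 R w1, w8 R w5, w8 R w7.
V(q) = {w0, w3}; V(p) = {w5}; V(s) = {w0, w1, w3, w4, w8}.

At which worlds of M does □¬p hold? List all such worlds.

w3, w4, w5, w6, w7

Recall that □ψ holds at a world iff ψ holds at every accessible world, and ◇ψ holds iff ψ holds at some accessible world.
Let φ = □¬p. Evaluate φ at each world:
  w0 (successors {w0, w2, w4, w5}): φ is false.
  w1 (successors {w4, w5, w6}): φ is false.
  w2 (successors {w3, w5, w6}): φ is false.
  w3 (successors {w0, w2, w3, w7}): φ is true.
  w4 (successors {w0, w1, w4, w6}): φ is true.
  w5 (successors {w2, w4, w6, w7}): φ is true.
  w6 (successors {w1, w2, w4, w8}): φ is true.
  w7 (successors {w7, w8}): φ is true.
  w8 (successors {w1, w5, w7}): φ is false.
For instance, at w8:
  At w8: □¬p requires ¬p at every successor {w1, w5, w7}.
    ¬p fails at w5, so □¬p is false at w8.
Satisfying worlds: {w3, w4, w5, w6, w7}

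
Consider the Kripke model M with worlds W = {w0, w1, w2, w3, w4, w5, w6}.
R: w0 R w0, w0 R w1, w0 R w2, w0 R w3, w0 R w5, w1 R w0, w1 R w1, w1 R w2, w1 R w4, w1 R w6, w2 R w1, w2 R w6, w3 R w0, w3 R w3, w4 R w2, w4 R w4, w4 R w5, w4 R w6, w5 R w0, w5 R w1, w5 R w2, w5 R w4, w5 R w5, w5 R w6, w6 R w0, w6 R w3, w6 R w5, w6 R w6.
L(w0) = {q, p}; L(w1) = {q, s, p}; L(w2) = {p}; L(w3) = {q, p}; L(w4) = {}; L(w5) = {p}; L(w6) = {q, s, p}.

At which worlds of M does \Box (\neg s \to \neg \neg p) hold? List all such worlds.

Recall that \Box ψ holds at a world iff ψ holds at every accessible world, and \Diamond ψ holds iff ψ holds at some accessible world.
Let φ = \Box (\neg s \to \neg \neg p). Evaluate φ at each world:
  w0 (successors {w0, w1, w2, w3, w5}): φ is true.
  w1 (successors {w0, w1, w2, w4, w6}): φ is false.
  w2 (successors {w1, w6}): φ is true.
  w3 (successors {w0, w3}): φ is true.
  w4 (successors {w2, w4, w5, w6}): φ is false.
  w5 (successors {w0, w1, w2, w4, w5, w6}): φ is false.
  w6 (successors {w0, w3, w5, w6}): φ is true.
For instance, at w1:
  At w1: \Box (\neg s \to \neg \neg p) requires \neg s \to \neg \neg p at every successor {w0, w1, w2, w4, w6}.
    \neg s \to \neg \neg p fails at w4, so \Box (\neg s \to \neg \neg p) is false at w1.
Satisfying worlds: {w0, w2, w3, w6}

w0, w2, w3, w6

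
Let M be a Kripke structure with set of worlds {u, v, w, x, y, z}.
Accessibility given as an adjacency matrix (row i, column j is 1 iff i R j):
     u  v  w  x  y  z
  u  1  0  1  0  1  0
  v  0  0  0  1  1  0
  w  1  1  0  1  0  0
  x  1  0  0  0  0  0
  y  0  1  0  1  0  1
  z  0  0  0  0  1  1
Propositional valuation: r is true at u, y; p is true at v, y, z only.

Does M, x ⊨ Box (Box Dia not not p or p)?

Yes

At x: Box (Box Dia not not p or p) requires Box Dia not not p or p at every successor {u}.
    At u: Box Dia not not p is true, p is false, so Box Dia not not p or p is true.
      At u: Box Dia not not p requires Dia not not p at every successor {u, w, y}.
        At u: Dia not not p is true.
        At w: Dia not not p is true.
        At y: Dia not not p is true.
      So Box Dia not not p is true at u.
So Box (Box Dia not not p or p) is true at x.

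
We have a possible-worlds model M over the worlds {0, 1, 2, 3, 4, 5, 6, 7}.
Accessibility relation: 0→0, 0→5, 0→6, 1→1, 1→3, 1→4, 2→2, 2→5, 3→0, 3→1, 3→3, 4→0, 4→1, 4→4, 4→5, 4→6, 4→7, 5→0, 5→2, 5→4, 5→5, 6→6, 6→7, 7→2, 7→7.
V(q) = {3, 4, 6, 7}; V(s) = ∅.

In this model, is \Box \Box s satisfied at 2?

No

Recall that \Box ψ holds at a world iff ψ holds at every accessible world, and \Diamond ψ holds iff ψ holds at some accessible world.
At 2: \Box \Box s requires \Box s at every successor {2, 5}.
  \Box s fails at 2, so \Box \Box s is false at 2.
    At 2: \Box s requires s at every successor {2, 5}.
      s fails at 2, so \Box s is false at 2.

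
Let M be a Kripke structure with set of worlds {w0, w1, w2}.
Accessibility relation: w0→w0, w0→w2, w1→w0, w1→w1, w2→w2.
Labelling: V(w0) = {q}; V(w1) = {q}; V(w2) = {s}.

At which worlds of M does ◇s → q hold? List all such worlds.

w0, w1

Recall that ◇ψ holds at a world iff ψ holds at some accessible world.
Let φ = ◇s → q. Evaluate φ at each world:
  w0 (successors {w0, w2}): φ is true.
  w1 (successors {w0, w1}): φ is true.
  w2 (successors {w2}): φ is false.
For instance, at w0:
  At w0: ◇s is true, q is true, so ◇s → q is true.
    At w0: ◇s requires s at some successor in {w0, w2}.
      s holds at w2, so ◇s is true at w0.
Satisfying worlds: {w0, w1}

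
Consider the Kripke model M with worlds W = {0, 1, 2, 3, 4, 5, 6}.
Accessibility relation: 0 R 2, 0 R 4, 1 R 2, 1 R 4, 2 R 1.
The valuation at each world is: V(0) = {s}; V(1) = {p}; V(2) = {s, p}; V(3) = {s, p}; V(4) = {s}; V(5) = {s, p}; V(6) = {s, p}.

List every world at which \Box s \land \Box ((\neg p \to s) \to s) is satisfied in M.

Recall that \Box ψ holds at a world iff ψ holds at every accessible world, and \Diamond ψ holds iff ψ holds at some accessible world.
Let φ = \Box s \land \Box ((\neg p \to s) \to s). Evaluate φ at each world:
  0 (successors {2, 4}): φ is true.
  1 (successors {2, 4}): φ is true.
  2 (successors {1}): φ is false.
  3 (successors ∅): φ is true.
  4 (successors ∅): φ is true.
  5 (successors ∅): φ is true.
  6 (successors ∅): φ is true.
For instance, at 0:
  At 0: \Box s is true, \Box ((\neg p \to s) \to s) is true, so \Box s \land \Box ((\neg p \to s) \to s) is true.
    At 0: \Box s requires s at every successor {2, 4}.
      At 2: s is true.
      At 4: s is true.
    So \Box s is true at 0.
    At 0: \Box ((\neg p \to s) \to s) requires (\neg p \to s) \to s at every successor {2, 4}.
      At 2: (\neg p \to s) \to s is true.
      At 4: (\neg p \to s) \to s is true.
    So \Box ((\neg p \to s) \to s) is true at 0.
Satisfying worlds: {0, 1, 3, 4, 5, 6}

0, 1, 3, 4, 5, 6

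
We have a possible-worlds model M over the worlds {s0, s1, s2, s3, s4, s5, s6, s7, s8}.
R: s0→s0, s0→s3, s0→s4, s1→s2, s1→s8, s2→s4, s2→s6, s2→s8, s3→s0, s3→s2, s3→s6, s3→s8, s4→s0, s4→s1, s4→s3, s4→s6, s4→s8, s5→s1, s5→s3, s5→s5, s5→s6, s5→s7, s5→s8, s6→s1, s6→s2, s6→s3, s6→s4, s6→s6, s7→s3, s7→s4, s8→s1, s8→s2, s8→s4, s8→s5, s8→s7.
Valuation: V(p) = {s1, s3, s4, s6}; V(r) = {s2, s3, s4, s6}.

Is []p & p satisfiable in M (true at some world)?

No

Let φ = []p & p. Evaluate φ at each world:
  s0 (successors {s0, s3, s4}): φ is false.
  s1 (successors {s2, s8}): φ is false.
  s2 (successors {s4, s6, s8}): φ is false.
  s3 (successors {s0, s2, s6, s8}): φ is false.
  s4 (successors {s0, s1, s3, s6, s8}): φ is false.
  s5 (successors {s1, s3, s5, s6, s7, s8}): φ is false.
  s6 (successors {s1, s2, s3, s4, s6}): φ is false.
  s7 (successors {s3, s4}): φ is false.
  s8 (successors {s1, s2, s4, s5, s7}): φ is false.
For instance, at s2:
  At s2: []p is false, p is false, so []p & p is false.
    At s2: []p requires p at every successor {s4, s6, s8}.
      p fails at s8, so []p is false at s2.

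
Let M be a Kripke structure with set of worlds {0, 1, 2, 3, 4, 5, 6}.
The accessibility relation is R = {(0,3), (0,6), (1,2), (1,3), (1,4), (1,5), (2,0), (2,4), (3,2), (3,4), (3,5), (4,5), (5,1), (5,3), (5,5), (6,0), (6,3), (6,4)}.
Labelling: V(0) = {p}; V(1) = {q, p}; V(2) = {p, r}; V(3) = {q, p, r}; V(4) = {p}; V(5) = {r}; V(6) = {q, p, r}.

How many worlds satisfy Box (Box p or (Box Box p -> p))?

Let φ = Box (Box p or (Box Box p -> p)). Evaluate φ at each world:
  0 (successors {3, 6}): φ is true.
  1 (successors {2, 3, 4, 5}): φ is true.
  2 (successors {0, 4}): φ is true.
  3 (successors {2, 4, 5}): φ is true.
  4 (successors {5}): φ is true.
  5 (successors {1, 3, 5}): φ is true.
  6 (successors {0, 3, 4}): φ is true.
For instance, at 4:
  At 4: Box (Box p or (Box Box p -> p)) requires Box p or (Box Box p -> p) at every successor {5}.
      At 5: Box p is false, Box Box p -> p is true, so Box p or (Box Box p -> p) is true.
  So Box (Box p or (Box Box p -> p)) is true at 4.
Satisfying worlds: {0, 1, 2, 3, 4, 5, 6}

7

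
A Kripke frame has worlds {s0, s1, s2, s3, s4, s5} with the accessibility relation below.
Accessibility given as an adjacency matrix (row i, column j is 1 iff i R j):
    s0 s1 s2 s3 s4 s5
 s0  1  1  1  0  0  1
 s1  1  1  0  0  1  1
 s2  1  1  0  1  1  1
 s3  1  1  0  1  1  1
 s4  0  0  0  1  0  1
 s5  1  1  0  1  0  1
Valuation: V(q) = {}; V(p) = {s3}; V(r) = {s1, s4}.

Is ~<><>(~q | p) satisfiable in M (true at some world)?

Let φ = ~<><>(~q | p). Evaluate φ at each world:
  s0 (successors {s0, s1, s2, s5}): φ is false.
  s1 (successors {s0, s1, s4, s5}): φ is false.
  s2 (successors {s0, s1, s3, s4, s5}): φ is false.
  s3 (successors {s0, s1, s3, s4, s5}): φ is false.
  s4 (successors {s3, s5}): φ is false.
  s5 (successors {s0, s1, s3, s5}): φ is false.
For instance, at s2:
  At s2: <><>(~q | p) is true, so ~<><>(~q | p) is false.
    At s2: <><>(~q | p) requires <>(~q | p) at some successor in {s0, s1, s3, s4, s5}.
      <>(~q | p) holds at s0, so <><>(~q | p) is true at s2.

No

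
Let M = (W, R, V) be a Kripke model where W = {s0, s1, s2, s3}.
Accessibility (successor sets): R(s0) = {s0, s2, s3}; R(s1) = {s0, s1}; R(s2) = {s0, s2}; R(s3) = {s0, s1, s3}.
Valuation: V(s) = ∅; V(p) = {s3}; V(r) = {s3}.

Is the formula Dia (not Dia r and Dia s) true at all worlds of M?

No

Let φ = Dia (not Dia r and Dia s). Evaluate φ at each world:
  s0 (successors {s0, s2, s3}): φ is false.
  s1 (successors {s0, s1}): φ is false.
  s2 (successors {s0, s2}): φ is false.
  s3 (successors {s0, s1, s3}): φ is false.
Detail at s0 (counterexample):
  At s0: Dia (not Dia r and Dia s) requires not Dia r and Dia s at some successor in {s0, s2, s3}.
    At s0: not Dia r and Dia s is false.
    At s2: not Dia r and Dia s is false.
    At s3: not Dia r and Dia s is false.
  So Dia (not Dia r and Dia s) is false at s0.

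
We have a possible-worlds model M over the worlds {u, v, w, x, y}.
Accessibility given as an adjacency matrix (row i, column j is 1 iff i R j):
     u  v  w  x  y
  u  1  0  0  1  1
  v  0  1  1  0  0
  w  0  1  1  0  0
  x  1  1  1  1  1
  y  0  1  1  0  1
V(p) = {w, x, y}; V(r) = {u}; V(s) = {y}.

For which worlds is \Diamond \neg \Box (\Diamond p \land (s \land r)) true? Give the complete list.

Let φ = \Diamond \neg \Box (\Diamond p \land (s \land r)). Evaluate φ at each world:
  u (successors {u, x, y}): φ is true.
  v (successors {v, w}): φ is true.
  w (successors {v, w}): φ is true.
  x (successors {u, v, w, x, y}): φ is true.
  y (successors {v, w, y}): φ is true.
For instance, at x:
  At x: \Diamond \neg \Box (\Diamond p \land (s \land r)) requires \neg \Box (\Diamond p \land (s \land r)) at some successor in {u, v, w, x, y}.
    \neg \Box (\Diamond p \land (s \land r)) holds at u, so \Diamond \neg \Box (\Diamond p \land (s \land r)) is true at x.
      At u: \Box (\Diamond p \land (s \land r)) is false, so \neg \Box (\Diamond p \land (s \land r)) is true.
Satisfying worlds: {u, v, w, x, y}

u, v, w, x, y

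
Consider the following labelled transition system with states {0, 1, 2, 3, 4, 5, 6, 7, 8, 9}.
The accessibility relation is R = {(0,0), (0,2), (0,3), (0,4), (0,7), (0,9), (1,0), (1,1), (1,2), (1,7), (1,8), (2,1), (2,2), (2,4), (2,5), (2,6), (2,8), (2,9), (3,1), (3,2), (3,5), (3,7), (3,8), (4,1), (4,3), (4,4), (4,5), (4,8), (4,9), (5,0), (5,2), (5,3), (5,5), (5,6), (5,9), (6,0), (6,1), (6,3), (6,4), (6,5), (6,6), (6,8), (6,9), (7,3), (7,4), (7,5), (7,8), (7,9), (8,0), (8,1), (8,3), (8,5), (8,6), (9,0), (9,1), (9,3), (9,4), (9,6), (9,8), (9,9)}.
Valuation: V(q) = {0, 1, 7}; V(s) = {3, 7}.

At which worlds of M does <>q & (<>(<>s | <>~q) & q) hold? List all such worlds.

Let φ = <>q & (<>(<>s | <>~q) & q). Evaluate φ at each world:
  0 (successors {0, 2, 3, 4, 7, 9}): φ is true.
  1 (successors {0, 1, 2, 7, 8}): φ is true.
  2 (successors {1, 2, 4, 5, 6, 8, 9}): φ is false.
  3 (successors {1, 2, 5, 7, 8}): φ is false.
  4 (successors {1, 3, 4, 5, 8, 9}): φ is false.
  5 (successors {0, 2, 3, 5, 6, 9}): φ is false.
  6 (successors {0, 1, 3, 4, 5, 6, 8, 9}): φ is false.
  7 (successors {3, 4, 5, 8, 9}): φ is false.
  8 (successors {0, 1, 3, 5, 6}): φ is false.
  9 (successors {0, 1, 3, 4, 6, 8, 9}): φ is false.
For instance, at 3:
  At 3: <>q is true, <>(<>s | <>~q) & q is false, so <>q & (<>(<>s | <>~q) & q) is false.
    At 3: <>q requires q at some successor in {1, 2, 5, 7, 8}.
      q holds at 1, so <>q is true at 3.
    At 3: <>(<>s | <>~q) is true, q is false, so <>(<>s | <>~q) & q is false.
      At 3: <>(<>s | <>~q) requires <>s | <>~q at some successor in {1, 2, 5, 7, 8}.
        <>s | <>~q holds at 1, so <>(<>s | <>~q) is true at 3.
Satisfying worlds: {0, 1}

0, 1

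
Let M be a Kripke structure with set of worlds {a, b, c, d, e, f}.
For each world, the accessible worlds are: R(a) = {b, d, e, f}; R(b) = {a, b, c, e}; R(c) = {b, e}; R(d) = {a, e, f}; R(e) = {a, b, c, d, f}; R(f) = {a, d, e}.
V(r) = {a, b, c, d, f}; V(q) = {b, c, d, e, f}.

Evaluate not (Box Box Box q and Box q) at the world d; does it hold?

At d: Box Box Box q and Box q is false, so not (Box Box Box q and Box q) is true.
  At d: Box Box Box q is false, Box q is false, so Box Box Box q and Box q is false.
    At d: Box Box Box q requires Box Box q at every successor {a, e, f}.
      Box Box q fails at a, so Box Box Box q is false at d.
    At d: Box q requires q at every successor {a, e, f}.
      q fails at a, so Box q is false at d.

Yes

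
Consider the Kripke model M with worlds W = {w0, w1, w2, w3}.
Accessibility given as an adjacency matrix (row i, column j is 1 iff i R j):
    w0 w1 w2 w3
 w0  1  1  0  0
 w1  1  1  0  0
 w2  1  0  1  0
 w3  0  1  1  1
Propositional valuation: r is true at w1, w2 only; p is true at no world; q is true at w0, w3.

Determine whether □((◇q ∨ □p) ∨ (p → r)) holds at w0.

Yes

Recall that □ψ holds at a world iff ψ holds at every accessible world, and ◇ψ holds iff ψ holds at some accessible world.
At w0: □((◇q ∨ □p) ∨ (p → r)) requires (◇q ∨ □p) ∨ (p → r) at every successor {w0, w1}.
    At w0: ◇q ∨ □p is true, p → r is true, so (◇q ∨ □p) ∨ (p → r) is true.
      At w0: ◇q is true, □p is false, so ◇q ∨ □p is true.
    At w1: ◇q ∨ □p is true, p → r is true, so (◇q ∨ □p) ∨ (p → r) is true.
      At w1: ◇q is true, □p is false, so ◇q ∨ □p is true.
So □((◇q ∨ □p) ∨ (p → r)) is true at w0.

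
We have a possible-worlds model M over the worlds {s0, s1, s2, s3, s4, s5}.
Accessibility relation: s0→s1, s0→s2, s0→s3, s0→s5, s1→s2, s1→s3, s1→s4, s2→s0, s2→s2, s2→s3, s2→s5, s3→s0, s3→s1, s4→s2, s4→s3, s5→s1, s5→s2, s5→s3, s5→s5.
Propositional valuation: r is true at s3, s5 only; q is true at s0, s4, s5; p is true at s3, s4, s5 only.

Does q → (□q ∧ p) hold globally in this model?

Recall that □ψ holds at a world iff ψ holds at every accessible world, and ◇ψ holds iff ψ holds at some accessible world.
Let φ = q → (□q ∧ p). Evaluate φ at each world:
  s0 (successors {s1, s2, s3, s5}): φ is false.
  s1 (successors {s2, s3, s4}): φ is true.
  s2 (successors {s0, s2, s3, s5}): φ is true.
  s3 (successors {s0, s1}): φ is true.
  s4 (successors {s2, s3}): φ is false.
  s5 (successors {s1, s2, s3, s5}): φ is false.
Detail at s0 (counterexample):
  At s0: q is true, □q ∧ p is false, so q → (□q ∧ p) is false.
    At s0: □q is false, p is false, so □q ∧ p is false.
      At s0: □q requires q at every successor {s1, s2, s3, s5}.
        q fails at s1, so □q is false at s0.

No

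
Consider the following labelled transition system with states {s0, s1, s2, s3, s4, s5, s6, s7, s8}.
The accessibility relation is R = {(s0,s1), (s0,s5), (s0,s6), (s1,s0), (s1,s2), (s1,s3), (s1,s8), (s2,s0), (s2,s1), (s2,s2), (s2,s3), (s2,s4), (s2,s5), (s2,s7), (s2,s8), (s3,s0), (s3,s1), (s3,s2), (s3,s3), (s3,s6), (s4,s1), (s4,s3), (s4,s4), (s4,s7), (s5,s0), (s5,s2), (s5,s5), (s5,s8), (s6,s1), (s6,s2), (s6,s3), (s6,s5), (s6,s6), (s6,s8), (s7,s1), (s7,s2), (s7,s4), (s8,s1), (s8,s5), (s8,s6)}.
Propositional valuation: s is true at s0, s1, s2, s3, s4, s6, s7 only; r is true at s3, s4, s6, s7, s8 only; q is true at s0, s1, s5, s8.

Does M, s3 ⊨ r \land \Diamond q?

Yes

At s3: r is true, \Diamond q is true, so r \land \Diamond q is true.
  At s3: \Diamond q requires q at some successor in {s0, s1, s2, s3, s6}.
    q holds at s0, so \Diamond q is true at s3.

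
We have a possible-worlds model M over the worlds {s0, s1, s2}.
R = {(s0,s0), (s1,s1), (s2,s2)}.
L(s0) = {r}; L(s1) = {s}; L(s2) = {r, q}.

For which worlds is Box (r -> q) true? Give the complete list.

Let φ = Box (r -> q). Evaluate φ at each world:
  s0 (successors {s0}): φ is false.
  s1 (successors {s1}): φ is true.
  s2 (successors {s2}): φ is true.
For instance, at s1:
  At s1: Box (r -> q) requires r -> q at every successor {s1}.
    At s1: r -> q is true.
  So Box (r -> q) is true at s1.
Satisfying worlds: {s1, s2}

s1, s2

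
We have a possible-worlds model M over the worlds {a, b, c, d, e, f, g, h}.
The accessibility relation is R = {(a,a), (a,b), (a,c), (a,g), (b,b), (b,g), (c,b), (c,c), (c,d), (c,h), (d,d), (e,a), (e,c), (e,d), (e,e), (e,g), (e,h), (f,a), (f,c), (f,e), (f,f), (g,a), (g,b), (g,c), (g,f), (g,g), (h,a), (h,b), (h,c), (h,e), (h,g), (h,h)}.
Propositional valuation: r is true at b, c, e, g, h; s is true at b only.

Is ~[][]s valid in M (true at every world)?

Yes

Let φ = ~[][]s. Evaluate φ at each world:
  a (successors {a, b, c, g}): φ is true.
  b (successors {b, g}): φ is true.
  c (successors {b, c, d, h}): φ is true.
  d (successors {d}): φ is true.
  e (successors {a, c, d, e, g, h}): φ is true.
  f (successors {a, c, e, f}): φ is true.
  g (successors {a, b, c, f, g}): φ is true.
  h (successors {a, b, c, e, g, h}): φ is true.
For instance, at b:
  At b: [][]s is false, so ~[][]s is true.
    At b: [][]s requires []s at every successor {b, g}.
      []s fails at b, so [][]s is false at b.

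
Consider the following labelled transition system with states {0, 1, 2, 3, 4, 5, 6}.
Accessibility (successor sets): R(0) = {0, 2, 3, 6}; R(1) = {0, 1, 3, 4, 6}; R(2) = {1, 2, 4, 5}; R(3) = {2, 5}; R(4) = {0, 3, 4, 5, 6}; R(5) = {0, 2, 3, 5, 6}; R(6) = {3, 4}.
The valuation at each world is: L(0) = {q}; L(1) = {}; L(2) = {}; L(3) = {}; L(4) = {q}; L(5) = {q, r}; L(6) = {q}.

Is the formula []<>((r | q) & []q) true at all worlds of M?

No

Let φ = []<>((r | q) & []q). Evaluate φ at each world:
  0 (successors {0, 2, 3, 6}): φ is false.
  1 (successors {0, 1, 3, 4, 6}): φ is false.
  2 (successors {1, 2, 4, 5}): φ is false.
  3 (successors {2, 5}): φ is false.
  4 (successors {0, 3, 4, 5, 6}): φ is false.
  5 (successors {0, 2, 3, 5, 6}): φ is false.
  6 (successors {3, 4}): φ is false.
Detail at 0 (counterexample):
  At 0: []<>((r | q) & []q) requires <>((r | q) & []q) at every successor {0, 2, 3, 6}.
    <>((r | q) & []q) fails at 0, so []<>((r | q) & []q) is false at 0.
      At 0: <>((r | q) & []q) requires (r | q) & []q at some successor in {0, 2, 3, 6}.
        At 0: (r | q) & []q is false.
        At 2: (r | q) & []q is false.
        At 3: (r | q) & []q is false.
        At 6: (r | q) & []q is false.
      So <>((r | q) & []q) is false at 0.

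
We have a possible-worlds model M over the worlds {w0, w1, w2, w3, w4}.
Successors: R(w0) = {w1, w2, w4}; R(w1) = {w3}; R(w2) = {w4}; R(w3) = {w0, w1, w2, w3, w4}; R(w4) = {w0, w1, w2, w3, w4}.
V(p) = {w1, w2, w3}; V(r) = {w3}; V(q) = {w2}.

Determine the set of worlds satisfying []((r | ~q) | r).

w1, w2

Recall that []ψ holds at a world iff ψ holds at every accessible world, and <>ψ holds iff ψ holds at some accessible world.
Let φ = []((r | ~q) | r). Evaluate φ at each world:
  w0 (successors {w1, w2, w4}): φ is false.
  w1 (successors {w3}): φ is true.
  w2 (successors {w4}): φ is true.
  w3 (successors {w0, w1, w2, w3, w4}): φ is false.
  w4 (successors {w0, w1, w2, w3, w4}): φ is false.
For instance, at w4:
  At w4: []((r | ~q) | r) requires (r | ~q) | r at every successor {w0, w1, w2, w3, w4}.
    (r | ~q) | r fails at w2, so []((r | ~q) | r) is false at w4.
Satisfying worlds: {w1, w2}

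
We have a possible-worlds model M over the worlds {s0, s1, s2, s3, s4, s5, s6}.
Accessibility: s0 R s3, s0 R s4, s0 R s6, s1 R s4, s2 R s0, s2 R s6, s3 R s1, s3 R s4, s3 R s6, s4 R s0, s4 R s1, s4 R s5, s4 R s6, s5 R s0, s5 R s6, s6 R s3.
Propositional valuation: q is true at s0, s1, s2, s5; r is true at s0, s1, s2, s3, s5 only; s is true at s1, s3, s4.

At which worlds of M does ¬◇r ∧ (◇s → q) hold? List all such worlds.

Recall that ◇ψ holds at a world iff ψ holds at some accessible world.
Let φ = ¬◇r ∧ (◇s → q). Evaluate φ at each world:
  s0 (successors {s3, s4, s6}): φ is false.
  s1 (successors {s4}): φ is true.
  s2 (successors {s0, s6}): φ is false.
  s3 (successors {s1, s4, s6}): φ is false.
  s4 (successors {s0, s1, s5, s6}): φ is false.
  s5 (successors {s0, s6}): φ is false.
  s6 (successors {s3}): φ is false.
For instance, at s5:
  At s5: ¬◇r is false, ◇s → q is true, so ¬◇r ∧ (◇s → q) is false.
    At s5: ◇r is true, so ¬◇r is false.
      At s5: ◇r requires r at some successor in {s0, s6}.
        r holds at s0, so ◇r is true at s5.
    At s5: ◇s is false, q is true, so ◇s → q is true.
      At s5: ◇s requires s at some successor in {s0, s6}.
        At s0: s is false.
        At s6: s is false.
      So ◇s is false at s5.
Satisfying worlds: {s1}

s1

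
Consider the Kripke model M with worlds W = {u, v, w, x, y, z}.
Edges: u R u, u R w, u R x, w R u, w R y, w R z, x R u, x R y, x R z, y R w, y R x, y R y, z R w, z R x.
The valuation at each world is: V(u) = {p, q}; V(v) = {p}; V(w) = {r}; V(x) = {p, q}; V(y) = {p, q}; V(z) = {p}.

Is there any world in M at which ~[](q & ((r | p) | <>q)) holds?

Yes

Recall that []ψ holds at a world iff ψ holds at every accessible world, and <>ψ holds iff ψ holds at some accessible world.
Let φ = ~[](q & ((r | p) | <>q)). Evaluate φ at each world:
  u (successors {u, w, x}): φ is true.
  v (successors ∅): φ is false.
  w (successors {u, y, z}): φ is true.
  x (successors {u, y, z}): φ is true.
  y (successors {w, x, y}): φ is true.
  z (successors {w, x}): φ is true.
Detail at u (witness):
  At u: [](q & ((r | p) | <>q)) is false, so ~[](q & ((r | p) | <>q)) is true.
    At u: [](q & ((r | p) | <>q)) requires q & ((r | p) | <>q) at every successor {u, w, x}.
      q & ((r | p) | <>q) fails at w, so [](q & ((r | p) | <>q)) is false at u.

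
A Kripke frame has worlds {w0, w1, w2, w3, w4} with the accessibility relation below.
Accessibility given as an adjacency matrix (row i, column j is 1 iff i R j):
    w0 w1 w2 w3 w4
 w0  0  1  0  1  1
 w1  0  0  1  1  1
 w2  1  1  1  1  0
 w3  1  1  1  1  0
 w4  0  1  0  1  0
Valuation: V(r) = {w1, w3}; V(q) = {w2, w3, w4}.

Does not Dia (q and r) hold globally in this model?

Let φ = not Dia (q and r). Evaluate φ at each world:
  w0 (successors {w1, w3, w4}): φ is false.
  w1 (successors {w2, w3, w4}): φ is false.
  w2 (successors {w0, w1, w2, w3}): φ is false.
  w3 (successors {w0, w1, w2, w3}): φ is false.
  w4 (successors {w1, w3}): φ is false.
Detail at w0 (counterexample):
  At w0: Dia (q and r) is true, so not Dia (q and r) is false.
    At w0: Dia (q and r) requires q and r at some successor in {w1, w3, w4}.
      q and r holds at w3, so Dia (q and r) is true at w0.

No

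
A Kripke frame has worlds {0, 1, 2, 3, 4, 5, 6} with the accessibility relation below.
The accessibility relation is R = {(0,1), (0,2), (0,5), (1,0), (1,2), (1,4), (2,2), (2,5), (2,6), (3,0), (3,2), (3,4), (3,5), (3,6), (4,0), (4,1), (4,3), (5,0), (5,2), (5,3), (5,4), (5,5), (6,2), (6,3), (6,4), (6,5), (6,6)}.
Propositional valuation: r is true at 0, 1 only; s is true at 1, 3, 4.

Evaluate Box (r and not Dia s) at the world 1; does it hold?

At 1: Box (r and not Dia s) requires r and not Dia s at every successor {0, 2, 4}.
  r and not Dia s fails at 0, so Box (r and not Dia s) is false at 1.
    At 0: r is true, not Dia s is false, so r and not Dia s is false.
      At 0: Dia s is true, so not Dia s is false.

No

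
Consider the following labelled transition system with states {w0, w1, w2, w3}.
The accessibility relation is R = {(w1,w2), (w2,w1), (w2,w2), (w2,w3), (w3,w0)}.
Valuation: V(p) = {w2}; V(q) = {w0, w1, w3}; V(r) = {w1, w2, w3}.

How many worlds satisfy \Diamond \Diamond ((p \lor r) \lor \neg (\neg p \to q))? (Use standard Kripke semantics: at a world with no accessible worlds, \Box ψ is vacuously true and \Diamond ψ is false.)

Let φ = \Diamond \Diamond ((p \lor r) \lor \neg (\neg p \to q)). Evaluate φ at each world:
  w0 (successors ∅): φ is false.
  w1 (successors {w2}): φ is true.
  w2 (successors {w1, w2, w3}): φ is true.
  w3 (successors {w0}): φ is false.
For instance, at w3:
  At w3: \Diamond \Diamond ((p \lor r) \lor \neg (\neg p \to q)) requires \Diamond ((p \lor r) \lor \neg (\neg p \to q)) at some successor in {w0}.
    At w0: \Diamond ((p \lor r) \lor \neg (\neg p \to q)) is false.
  So \Diamond \Diamond ((p \lor r) \lor \neg (\neg p \to q)) is false at w3.
Satisfying worlds: {w1, w2}

2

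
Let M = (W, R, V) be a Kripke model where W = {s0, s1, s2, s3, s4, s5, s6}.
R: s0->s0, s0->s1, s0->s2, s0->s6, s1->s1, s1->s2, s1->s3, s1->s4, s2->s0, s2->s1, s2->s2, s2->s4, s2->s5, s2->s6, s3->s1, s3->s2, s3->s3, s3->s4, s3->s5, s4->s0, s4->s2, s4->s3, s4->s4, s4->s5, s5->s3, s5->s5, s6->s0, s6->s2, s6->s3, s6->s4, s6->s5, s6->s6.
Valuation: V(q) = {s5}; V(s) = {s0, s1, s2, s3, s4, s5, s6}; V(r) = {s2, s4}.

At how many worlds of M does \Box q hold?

Let φ = \Box q. Evaluate φ at each world:
  s0 (successors {s0, s1, s2, s6}): φ is false.
  s1 (successors {s1, s2, s3, s4}): φ is false.
  s2 (successors {s0, s1, s2, s4, s5, s6}): φ is false.
  s3 (successors {s1, s2, s3, s4, s5}): φ is false.
  s4 (successors {s0, s2, s3, s4, s5}): φ is false.
  s5 (successors {s3, s5}): φ is false.
  s6 (successors {s0, s2, s3, s4, s5, s6}): φ is false.
For instance, at s4:
  At s4: \Box q requires q at every successor {s0, s2, s3, s4, s5}.
    q fails at s0, so \Box q is false at s4.
Satisfying worlds: none.

0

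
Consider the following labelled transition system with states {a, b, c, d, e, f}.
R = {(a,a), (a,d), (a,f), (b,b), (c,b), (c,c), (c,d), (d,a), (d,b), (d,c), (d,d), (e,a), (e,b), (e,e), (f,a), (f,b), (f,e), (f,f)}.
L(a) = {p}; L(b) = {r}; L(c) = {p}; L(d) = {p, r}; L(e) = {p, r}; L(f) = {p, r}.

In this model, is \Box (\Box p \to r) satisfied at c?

Yes

At c: \Box (\Box p \to r) requires \Box p \to r at every successor {b, c, d}.
    At b: \Box p is false, r is true, so \Box p \to r is true.
      At b: \Box p requires p at every successor {b}.
        p fails at b, so \Box p is false at b.
    At c: \Box p is false, r is false, so \Box p \to r is true.
      At c: \Box p requires p at every successor {b, c, d}.
        p fails at b, so \Box p is false at c.
    At d: \Box p is false, r is true, so \Box p \to r is true.
      At d: \Box p requires p at every successor {a, b, c, d}.
        p fails at b, so \Box p is false at d.
So \Box (\Box p \to r) is true at c.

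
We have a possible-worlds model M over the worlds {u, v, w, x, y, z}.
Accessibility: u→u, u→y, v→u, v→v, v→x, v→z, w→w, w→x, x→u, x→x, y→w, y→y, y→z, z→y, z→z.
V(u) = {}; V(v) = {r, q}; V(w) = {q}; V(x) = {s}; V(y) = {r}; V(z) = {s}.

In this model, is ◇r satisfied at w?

No

At w: ◇r requires r at some successor in {w, x}.
  At w: r is false.
  At x: r is false.
So ◇r is false at w.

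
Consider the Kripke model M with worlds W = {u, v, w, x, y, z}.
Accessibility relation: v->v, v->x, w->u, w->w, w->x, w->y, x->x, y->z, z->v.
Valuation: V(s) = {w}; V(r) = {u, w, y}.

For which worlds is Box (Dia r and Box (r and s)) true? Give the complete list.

Let φ = Box (Dia r and Box (r and s)). Evaluate φ at each world:
  u (successors ∅): φ is true.
  v (successors {v, x}): φ is false.
  w (successors {u, w, x, y}): φ is false.
  x (successors {x}): φ is false.
  y (successors {z}): φ is false.
  z (successors {v}): φ is false.
For instance, at v:
  At v: Box (Dia r and Box (r and s)) requires Dia r and Box (r and s) at every successor {v, x}.
    Dia r and Box (r and s) fails at v, so Box (Dia r and Box (r and s)) is false at v.
      At v: Dia r is false, Box (r and s) is false, so Dia r and Box (r and s) is false.
Satisfying worlds: {u}

u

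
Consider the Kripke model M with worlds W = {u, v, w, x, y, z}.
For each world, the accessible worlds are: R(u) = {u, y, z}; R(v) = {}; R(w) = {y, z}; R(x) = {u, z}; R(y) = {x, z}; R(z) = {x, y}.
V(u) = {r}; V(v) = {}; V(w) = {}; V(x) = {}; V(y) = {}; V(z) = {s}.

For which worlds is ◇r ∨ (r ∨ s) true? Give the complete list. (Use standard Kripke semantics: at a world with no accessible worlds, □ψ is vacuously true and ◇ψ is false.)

Recall that ◇ψ holds at a world iff ψ holds at some accessible world.
Let φ = ◇r ∨ (r ∨ s). Evaluate φ at each world:
  u (successors {u, y, z}): φ is true.
  v (successors ∅): φ is false.
  w (successors {y, z}): φ is false.
  x (successors {u, z}): φ is true.
  y (successors {x, z}): φ is false.
  z (successors {x, y}): φ is true.
For instance, at u:
  At u: ◇r is true, r ∨ s is true, so ◇r ∨ (r ∨ s) is true.
    At u: ◇r requires r at some successor in {u, y, z}.
      r holds at u, so ◇r is true at u.
Satisfying worlds: {u, x, z}

u, x, z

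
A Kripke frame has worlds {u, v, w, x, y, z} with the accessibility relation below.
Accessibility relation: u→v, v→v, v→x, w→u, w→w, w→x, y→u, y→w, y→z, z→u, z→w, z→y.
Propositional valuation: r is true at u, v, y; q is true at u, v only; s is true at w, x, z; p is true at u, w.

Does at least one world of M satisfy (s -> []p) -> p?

Yes

Let φ = (s -> []p) -> p. Evaluate φ at each world:
  u (successors {v}): φ is true.
  v (successors {v, x}): φ is false.
  w (successors {u, w, x}): φ is true.
  x (successors ∅): φ is false.
  y (successors {u, w, z}): φ is false.
  z (successors {u, w, y}): φ is true.
Detail at u (witness):
  At u: s -> []p is true, p is true, so (s -> []p) -> p is true.
    At u: s is false, []p is false, so s -> []p is true.
      At u: []p requires p at every successor {v}.
        p fails at v, so []p is false at u.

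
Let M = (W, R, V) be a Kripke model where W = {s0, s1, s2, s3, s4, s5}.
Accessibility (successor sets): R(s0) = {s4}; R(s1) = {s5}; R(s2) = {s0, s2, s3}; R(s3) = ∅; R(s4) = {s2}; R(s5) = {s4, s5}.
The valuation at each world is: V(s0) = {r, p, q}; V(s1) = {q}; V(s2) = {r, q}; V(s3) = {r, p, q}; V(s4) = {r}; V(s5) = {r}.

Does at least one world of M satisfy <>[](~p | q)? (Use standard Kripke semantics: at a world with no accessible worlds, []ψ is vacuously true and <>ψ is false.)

Let φ = <>[](~p | q). Evaluate φ at each world:
  s0 (successors {s4}): φ is true.
  s1 (successors {s5}): φ is true.
  s2 (successors {s0, s2, s3}): φ is true.
  s3 (successors ∅): φ is false.
  s4 (successors {s2}): φ is true.
  s5 (successors {s4, s5}): φ is true.
Detail at s0 (witness):
  At s0: <>[](~p | q) requires [](~p | q) at some successor in {s4}.
    [](~p | q) holds at s4, so <>[](~p | q) is true at s0.
      At s4: [](~p | q) requires ~p | q at every successor {s2}.
        At s2: ~p | q is true.
      So [](~p | q) is true at s4.

Yes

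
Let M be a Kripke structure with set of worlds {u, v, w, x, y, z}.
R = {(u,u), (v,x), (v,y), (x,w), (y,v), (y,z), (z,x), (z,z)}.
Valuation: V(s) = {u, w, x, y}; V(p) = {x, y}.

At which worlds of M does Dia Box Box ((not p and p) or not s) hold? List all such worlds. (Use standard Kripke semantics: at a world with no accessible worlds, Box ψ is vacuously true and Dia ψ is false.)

v, x, z

Let φ = Dia Box Box ((not p and p) or not s). Evaluate φ at each world:
  u (successors {u}): φ is false.
  v (successors {x, y}): φ is true.
  w (successors ∅): φ is false.
  x (successors {w}): φ is true.
  y (successors {v, z}): φ is false.
  z (successors {x, z}): φ is true.
For instance, at x:
  At x: Dia Box Box ((not p and p) or not s) requires Box Box ((not p and p) or not s) at some successor in {w}.
    Box Box ((not p and p) or not s) holds at w, so Dia Box Box ((not p and p) or not s) is true at x.
      At w: no accessible worlds, so Box Box ((not p and p) or not s) holds vacuously.
Satisfying worlds: {v, x, z}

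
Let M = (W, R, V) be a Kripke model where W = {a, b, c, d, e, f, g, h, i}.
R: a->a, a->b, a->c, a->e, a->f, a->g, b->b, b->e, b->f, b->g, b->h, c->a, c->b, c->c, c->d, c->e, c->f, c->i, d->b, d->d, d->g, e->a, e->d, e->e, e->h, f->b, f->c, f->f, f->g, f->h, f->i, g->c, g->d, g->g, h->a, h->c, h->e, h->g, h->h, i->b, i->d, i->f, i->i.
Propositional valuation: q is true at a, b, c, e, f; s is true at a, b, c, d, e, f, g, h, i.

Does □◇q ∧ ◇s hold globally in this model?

Yes

Let φ = □◇q ∧ ◇s. Evaluate φ at each world:
  a (successors {a, b, c, e, f, g}): φ is true.
  b (successors {b, e, f, g, h}): φ is true.
  c (successors {a, b, c, d, e, f, i}): φ is true.
  d (successors {b, d, g}): φ is true.
  e (successors {a, d, e, h}): φ is true.
  f (successors {b, c, f, g, h, i}): φ is true.
  g (successors {c, d, g}): φ is true.
  h (successors {a, c, e, g, h}): φ is true.
  i (successors {b, d, f, i}): φ is true.
For instance, at b:
  At b: □◇q is true, ◇s is true, so □◇q ∧ ◇s is true.
    At b: □◇q requires ◇q at every successor {b, e, f, g, h}.
      At b: ◇q is true.
      At e: ◇q is true.
      At f: ◇q is true.
      At g: ◇q is true.
      At h: ◇q is true.
    So □◇q is true at b.
    At b: ◇s requires s at some successor in {b, e, f, g, h}.
      s holds at b, so ◇s is true at b.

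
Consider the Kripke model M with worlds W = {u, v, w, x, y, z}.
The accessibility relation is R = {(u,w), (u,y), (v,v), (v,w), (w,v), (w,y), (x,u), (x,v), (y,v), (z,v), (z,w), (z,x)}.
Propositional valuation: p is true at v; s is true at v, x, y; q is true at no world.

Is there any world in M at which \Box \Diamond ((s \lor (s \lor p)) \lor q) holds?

Let φ = \Box \Diamond ((s \lor (s \lor p)) \lor q). Evaluate φ at each world:
  u (successors {w, y}): φ is true.
  v (successors {v, w}): φ is true.
  w (successors {v, y}): φ is true.
  x (successors {u, v}): φ is true.
  y (successors {v}): φ is true.
  z (successors {v, w, x}): φ is true.
Detail at u (witness):
  At u: \Box \Diamond ((s \lor (s \lor p)) \lor q) requires \Diamond ((s \lor (s \lor p)) \lor q) at every successor {w, y}.
      At w: \Diamond ((s \lor (s \lor p)) \lor q) requires (s \lor (s \lor p)) \lor q at some successor in {v, y}.
        (s \lor (s \lor p)) \lor q holds at v, so \Diamond ((s \lor (s \lor p)) \lor q) is true at w.
      At y: \Diamond ((s \lor (s \lor p)) \lor q) requires (s \lor (s \lor p)) \lor q at some successor in {v}.
        (s \lor (s \lor p)) \lor q holds at v, so \Diamond ((s \lor (s \lor p)) \lor q) is true at y.
  So \Box \Diamond ((s \lor (s \lor p)) \lor q) is true at u.

Yes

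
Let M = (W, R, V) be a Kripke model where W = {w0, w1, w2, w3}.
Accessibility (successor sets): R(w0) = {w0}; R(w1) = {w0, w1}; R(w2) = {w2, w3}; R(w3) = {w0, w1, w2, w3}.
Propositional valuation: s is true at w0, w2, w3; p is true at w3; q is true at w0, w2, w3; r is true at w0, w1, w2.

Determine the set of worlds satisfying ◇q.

Let φ = ◇q. Evaluate φ at each world:
  w0 (successors {w0}): φ is true.
  w1 (successors {w0, w1}): φ is true.
  w2 (successors {w2, w3}): φ is true.
  w3 (successors {w0, w1, w2, w3}): φ is true.
For instance, at w3:
  At w3: ◇q requires q at some successor in {w0, w1, w2, w3}.
    q holds at w0, so ◇q is true at w3.
Satisfying worlds: {w0, w1, w2, w3}

w0, w1, w2, w3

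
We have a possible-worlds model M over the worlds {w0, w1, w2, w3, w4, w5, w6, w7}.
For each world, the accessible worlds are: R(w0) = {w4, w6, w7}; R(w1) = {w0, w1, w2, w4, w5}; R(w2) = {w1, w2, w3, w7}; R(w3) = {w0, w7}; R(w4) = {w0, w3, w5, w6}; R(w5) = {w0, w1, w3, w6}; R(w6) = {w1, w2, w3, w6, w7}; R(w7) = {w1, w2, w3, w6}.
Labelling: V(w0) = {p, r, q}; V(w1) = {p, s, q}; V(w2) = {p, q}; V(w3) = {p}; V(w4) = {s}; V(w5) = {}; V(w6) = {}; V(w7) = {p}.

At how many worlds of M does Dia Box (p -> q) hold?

5

Recall that Box ψ holds at a world iff ψ holds at every accessible world, and Dia ψ holds iff ψ holds at some accessible world.
Let φ = Dia Box (p -> q). Evaluate φ at each world:
  w0 (successors {w4, w6, w7}): φ is false.
  w1 (successors {w0, w1, w2, w4, w5}): φ is true.
  w2 (successors {w1, w2, w3, w7}): φ is true.
  w3 (successors {w0, w7}): φ is false.
  w4 (successors {w0, w3, w5, w6}): φ is false.
  w5 (successors {w0, w1, w3, w6}): φ is true.
  w6 (successors {w1, w2, w3, w6, w7}): φ is true.
  w7 (successors {w1, w2, w3, w6}): φ is true.
For instance, at w5:
  At w5: Dia Box (p -> q) requires Box (p -> q) at some successor in {w0, w1, w3, w6}.
    Box (p -> q) holds at w1, so Dia Box (p -> q) is true at w5.
      At w1: Box (p -> q) requires p -> q at every successor {w0, w1, w2, w4, w5}.
        At w0: p -> q is true.
        At w1: p -> q is true.
        At w2: p -> q is true.
        At w4: p -> q is true.
        At w5: p -> q is true.
      So Box (p -> q) is true at w1.
Satisfying worlds: {w1, w2, w5, w6, w7}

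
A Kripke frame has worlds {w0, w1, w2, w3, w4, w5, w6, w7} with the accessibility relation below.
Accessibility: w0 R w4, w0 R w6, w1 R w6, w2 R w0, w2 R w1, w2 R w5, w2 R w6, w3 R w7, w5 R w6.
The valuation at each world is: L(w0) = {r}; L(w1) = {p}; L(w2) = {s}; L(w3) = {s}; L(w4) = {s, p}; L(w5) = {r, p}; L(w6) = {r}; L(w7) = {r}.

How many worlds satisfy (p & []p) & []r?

1

Recall that []ψ holds at a world iff ψ holds at every accessible world, and <>ψ holds iff ψ holds at some accessible world.
Let φ = (p & []p) & []r. Evaluate φ at each world:
  w0 (successors {w4, w6}): φ is false.
  w1 (successors {w6}): φ is false.
  w2 (successors {w0, w1, w5, w6}): φ is false.
  w3 (successors {w7}): φ is false.
  w4 (successors ∅): φ is true.
  w5 (successors {w6}): φ is false.
  w6 (successors ∅): φ is false.
  w7 (successors ∅): φ is false.
For instance, at w0:
  At w0: p & []p is false, []r is false, so (p & []p) & []r is false.
    At w0: p is false, []p is false, so p & []p is false.
      At w0: []p requires p at every successor {w4, w6}.
        p fails at w6, so []p is false at w0.
    At w0: []r requires r at every successor {w4, w6}.
      r fails at w4, so []r is false at w0.
Satisfying worlds: {w4}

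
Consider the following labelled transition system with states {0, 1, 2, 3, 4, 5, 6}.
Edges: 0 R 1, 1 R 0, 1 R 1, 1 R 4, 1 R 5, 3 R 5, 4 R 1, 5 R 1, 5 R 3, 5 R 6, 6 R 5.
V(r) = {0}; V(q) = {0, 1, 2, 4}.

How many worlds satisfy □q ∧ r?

1

Let φ = □q ∧ r. Evaluate φ at each world:
  0 (successors {1}): φ is true.
  1 (successors {0, 1, 4, 5}): φ is false.
  2 (successors ∅): φ is false.
  3 (successors {5}): φ is false.
  4 (successors {1}): φ is false.
  5 (successors {1, 3, 6}): φ is false.
  6 (successors {5}): φ is false.
For instance, at 3:
  At 3: □q is false, r is false, so □q ∧ r is false.
    At 3: □q requires q at every successor {5}.
      q fails at 5, so □q is false at 3.
Satisfying worlds: {0}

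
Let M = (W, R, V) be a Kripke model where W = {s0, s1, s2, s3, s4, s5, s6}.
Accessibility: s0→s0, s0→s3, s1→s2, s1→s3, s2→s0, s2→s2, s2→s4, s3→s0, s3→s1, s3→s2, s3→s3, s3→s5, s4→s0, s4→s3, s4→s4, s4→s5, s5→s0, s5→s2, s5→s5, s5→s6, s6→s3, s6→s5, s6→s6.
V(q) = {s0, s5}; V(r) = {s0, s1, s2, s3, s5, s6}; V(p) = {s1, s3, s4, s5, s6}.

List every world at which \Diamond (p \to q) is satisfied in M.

s0, s1, s2, s3, s4, s5, s6

Let φ = \Diamond (p \to q). Evaluate φ at each world:
  s0 (successors {s0, s3}): φ is true.
  s1 (successors {s2, s3}): φ is true.
  s2 (successors {s0, s2, s4}): φ is true.
  s3 (successors {s0, s1, s2, s3, s5}): φ is true.
  s4 (successors {s0, s3, s4, s5}): φ is true.
  s5 (successors {s0, s2, s5, s6}): φ is true.
  s6 (successors {s3, s5, s6}): φ is true.
For instance, at s2:
  At s2: \Diamond (p \to q) requires p \to q at some successor in {s0, s2, s4}.
    p \to q holds at s0, so \Diamond (p \to q) is true at s2.
Satisfying worlds: {s0, s1, s2, s3, s4, s5, s6}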